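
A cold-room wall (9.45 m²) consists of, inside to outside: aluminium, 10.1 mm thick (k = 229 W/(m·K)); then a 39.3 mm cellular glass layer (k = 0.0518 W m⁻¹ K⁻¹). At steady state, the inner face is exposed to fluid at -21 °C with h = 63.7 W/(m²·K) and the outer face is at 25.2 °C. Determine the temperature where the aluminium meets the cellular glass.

Series thermal resistances, inner to outer:
  R_conv,in = 1/(hA) = 1/(63.7·9.45) = 0.001661 K/W
  R_aluminium = L/(kA) = 0.0101/(229·9.45) = 4.667×10^-6 K/W
  R_cellular glass = L/(kA) = 0.0393/(0.0518·9.45) = 0.08028 K/W
ΣR = 0.001661 + 4.667×10^-6 + 0.08028 = 0.08195 K/W
Q = ΔT/ΣR = (-21 °C − 25.2 °C)/0.08195 = -563.8 W
From the inner boundary to the aluminium/cellular glass interface, ΣR_partial = 0.001666 K/W.
T_interface = T_in − Q·ΣR_partial = -21 °C − (-563.8)(0.001666) = -20.1 °C

T = -20.1 °C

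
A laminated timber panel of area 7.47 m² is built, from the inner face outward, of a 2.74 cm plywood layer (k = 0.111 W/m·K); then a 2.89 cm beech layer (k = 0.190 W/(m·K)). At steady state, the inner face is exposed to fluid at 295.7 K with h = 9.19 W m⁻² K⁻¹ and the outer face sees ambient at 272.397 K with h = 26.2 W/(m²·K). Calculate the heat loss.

Series thermal resistances, inner to outer:
  R_conv,in = 1/(hA) = 1/(9.19·7.47) = 0.01457 K/W
  R_plywood = L/(kA) = 0.0274/(0.111·7.47) = 0.03305 K/W
  R_beech = L/(kA) = 0.0289/(0.190·7.47) = 0.02036 K/W
  R_conv,out = 1/(hA) = 1/(26.2·7.47) = 0.005109 K/W
ΣR = 0.01457 + 0.03305 + 0.02036 + 0.005109 = 0.07309 K/W
Q = ΔT/ΣR = (295.7 K − 272.397 K)/0.07309 = 319 W

Q = 319 W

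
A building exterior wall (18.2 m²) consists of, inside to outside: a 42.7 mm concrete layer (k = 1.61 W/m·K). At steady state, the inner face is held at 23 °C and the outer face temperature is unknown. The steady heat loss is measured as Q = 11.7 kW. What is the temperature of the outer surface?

Sum the resistances:
  R_concrete = L/(kA) = 0.0427/(1.61·18.2) = 0.001457 K/W
ΣR = 0.001457 K/W
ΔT = Q·ΣR = 11700 × 0.001457 = 17.05 K
Heat flows outward, so T_out = T_in − ΔT = 23 − 17.05 = 5.95 °C

T_out = 5.95 °C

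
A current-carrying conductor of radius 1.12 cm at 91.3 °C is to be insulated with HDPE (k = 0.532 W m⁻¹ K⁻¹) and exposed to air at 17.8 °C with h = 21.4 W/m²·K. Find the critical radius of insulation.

For a cylinder, r_cr = k_ins/h = 0.532/21.4 = 0.0249 m = 2.49 cm

r_cr = 2.49 cm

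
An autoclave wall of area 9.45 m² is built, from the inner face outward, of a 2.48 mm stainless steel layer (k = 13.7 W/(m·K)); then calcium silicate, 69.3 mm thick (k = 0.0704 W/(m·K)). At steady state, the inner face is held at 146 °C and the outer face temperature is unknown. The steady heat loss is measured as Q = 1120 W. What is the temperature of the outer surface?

Series resistances:
  R_stainless steel = L/(kA) = 0.00248/(13.7·9.45) = 1.916×10^-5 K/W
  R_calcium silicate = L/(kA) = 0.0693/(0.0704·9.45) = 0.1042 K/W
ΣR = 0.1042 K/W
ΔT = Q·ΣR = 1120 × 0.1042 = 116.7 K
Heat flows outward, so T_out = T_in − ΔT = 146 − 116.7 = 29.3 °C

T_out = 29.3 °C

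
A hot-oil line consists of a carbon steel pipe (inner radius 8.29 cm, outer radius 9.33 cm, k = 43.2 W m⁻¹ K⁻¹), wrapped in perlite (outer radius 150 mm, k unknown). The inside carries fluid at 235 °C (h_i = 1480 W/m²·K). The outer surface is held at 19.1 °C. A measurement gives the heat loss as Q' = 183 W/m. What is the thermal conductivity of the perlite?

k = 0.0641 W/m·K

ΣR = ΔT/Q' = |235 − 19.1|/183 = 1.180 m·K/W
Known resistances:
  R'_conv,in = 1/(2πr h) = 1/(2π·0.0829·1480) = 0.001297 m·K/W
  R'_carbon steel = ln(0.0933/0.0829)/(2πk) = 0.1182/(2π·43.2) = 4.354×10^-4 m·K/W
R_perlite = ΣR − ΣR_known = 1.180 − 0.001732 = 1.178 m·K/W
ln(r₂/r₁)/(2πk) = 1.178 ⇒ k = 0.4748/(2π·1.178) = 0.0641 W/m·K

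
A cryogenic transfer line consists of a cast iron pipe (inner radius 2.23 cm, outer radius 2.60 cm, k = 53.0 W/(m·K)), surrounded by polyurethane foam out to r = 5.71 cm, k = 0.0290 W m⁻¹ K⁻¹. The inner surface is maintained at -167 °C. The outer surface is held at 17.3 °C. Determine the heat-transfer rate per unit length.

Q' = 42.7 W/m

Treat each layer as a resistance in series:
  R'_cast iron = ln(0.0260/0.0223)/(2πk) = 0.1535/(2π·53.0) = 4.610×10^-4 m·K/W
  R'_polyurethane foam = ln(0.0571/0.0260)/(2πk) = 0.7867/(2π·0.0290) = 4.318 m·K/W
ΣR = 4.610×10^-4 + 4.318 = 4.318 m·K/W
Q' = ΔT/ΣR = (-167 °C − 17.3 °C)/4.318 = -42.7 W/m
(Negative Q' ⇒ heat flows inward; heat gain = 42.7 W/m.)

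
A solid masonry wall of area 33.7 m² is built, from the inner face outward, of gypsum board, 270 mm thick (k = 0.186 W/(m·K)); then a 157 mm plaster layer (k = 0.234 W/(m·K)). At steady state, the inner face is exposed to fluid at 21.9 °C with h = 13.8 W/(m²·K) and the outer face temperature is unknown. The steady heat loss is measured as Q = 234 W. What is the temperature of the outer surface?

T_out = 6.66 °C

Series resistances:
  R_conv,in = 1/(hA) = 1/(13.8·33.7) = 0.002150 K/W
  R_gypsum board = L/(kA) = 0.270/(0.186·33.7) = 0.04307 K/W
  R_plaster = L/(kA) = 0.157/(0.234·33.7) = 0.01991 K/W
ΣR = 0.06513 K/W
ΔT = Q·ΣR = 234 × 0.06513 = 15.24 K
Heat flows outward, so T_out = T_in − ΔT = 21.9 − 15.24 = 6.66 °C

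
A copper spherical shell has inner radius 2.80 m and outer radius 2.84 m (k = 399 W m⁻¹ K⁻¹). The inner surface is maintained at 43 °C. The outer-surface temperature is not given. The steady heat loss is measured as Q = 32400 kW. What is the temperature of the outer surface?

Sum the resistances:
  R_copper = (1/2.80 − 1/2.84)/(4πk) = 0.005030/(4π·399) = 1.003×10^-6 K/W
ΣR = 1.003×10^-6 K/W
ΔT = Q·ΣR = 3.24×10^7 × 1.003×10^-6 = 32.50 K
Heat flows outward, so T_out = T_in − ΔT = 43 − 32.50 = 10.5 °C

T_out = 10.5 °C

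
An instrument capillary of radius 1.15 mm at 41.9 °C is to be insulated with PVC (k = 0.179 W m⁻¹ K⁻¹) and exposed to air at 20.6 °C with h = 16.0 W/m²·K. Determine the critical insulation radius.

r_cr = 1.12 cm

For a cylinder, r_cr = k_ins/h = 0.179/16.0 = 0.0112 m = 1.12 cm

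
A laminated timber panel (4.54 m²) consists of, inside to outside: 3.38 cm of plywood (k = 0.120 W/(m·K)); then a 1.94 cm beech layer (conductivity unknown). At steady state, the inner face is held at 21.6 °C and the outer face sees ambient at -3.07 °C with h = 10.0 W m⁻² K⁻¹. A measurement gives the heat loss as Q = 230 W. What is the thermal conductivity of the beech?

ΣR = ΔT/Q = |21.6 − -3.07|/230 = 0.1073 K/W
Known resistances:
  R_plywood = L/(kA) = 0.0338/(0.120·4.54) = 0.06204 K/W
  R_conv,out = 1/(hA) = 1/(10.0·4.54) = 0.02203 K/W
R_beech = ΣR − ΣR_known = 0.1073 − 0.08407 = 0.02323 K/W
L/(kA) = 0.02323 ⇒ k = 0.0194/(0.02323·4.54) = 0.184 W/m·K

k = 0.184 W/m·K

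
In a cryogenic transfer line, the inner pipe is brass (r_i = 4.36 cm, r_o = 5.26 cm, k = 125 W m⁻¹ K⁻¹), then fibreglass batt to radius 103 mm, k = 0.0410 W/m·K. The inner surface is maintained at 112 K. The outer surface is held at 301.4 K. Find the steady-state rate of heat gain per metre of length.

Treat each layer as a resistance in series:
  R'_brass = ln(0.0526/0.0436)/(2πk) = 0.1877/(2π·125) = 2.389×10^-4 m·K/W
  R'_fibreglass batt = ln(0.103/0.0526)/(2πk) = 0.6720/(2π·0.0410) = 2.609 m·K/W
ΣR = 2.389×10^-4 + 2.609 = 2.609 m·K/W
Q' = ΔT/ΣR = (112 K − 301.4 K)/2.609 = -72.6 W/m
(Negative Q' ⇒ heat flows inward; heat gain = 72.6 W/m.)

Q' = 72.6 W/m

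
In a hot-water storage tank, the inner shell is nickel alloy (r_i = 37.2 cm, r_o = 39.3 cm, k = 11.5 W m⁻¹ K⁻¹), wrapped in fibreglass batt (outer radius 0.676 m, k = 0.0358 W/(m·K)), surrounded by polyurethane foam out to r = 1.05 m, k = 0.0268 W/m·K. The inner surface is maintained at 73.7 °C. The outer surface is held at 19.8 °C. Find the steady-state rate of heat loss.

Treat each layer as a resistance in series:
  R_nickel alloy = (1/0.372 − 1/0.393)/(4πk) = 0.1436/(4π·11.5) = 9.940×10^-4 K/W
  R_fibreglass batt = (1/0.393 − 1/0.676)/(4πk) = 1.065/(4π·0.0358) = 2.368 K/W
  R_polyurethane foam = (1/0.676 − 1/1.05)/(4πk) = 0.5269/(4π·0.0268) = 1.565 K/W
ΣR = 9.940×10^-4 + 2.368 + 1.565 = 3.934 K/W
Q = ΔT/ΣR = (73.7 °C − 19.8 °C)/3.934 = 13.7 W

Q = 13.7 W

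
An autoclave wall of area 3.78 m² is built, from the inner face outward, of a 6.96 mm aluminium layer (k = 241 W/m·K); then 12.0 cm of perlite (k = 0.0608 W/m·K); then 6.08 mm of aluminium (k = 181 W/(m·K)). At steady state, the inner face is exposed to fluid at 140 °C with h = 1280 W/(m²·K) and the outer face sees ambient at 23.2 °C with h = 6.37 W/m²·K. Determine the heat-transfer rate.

Series thermal resistances, inner to outer:
  R_conv,in = 1/(hA) = 1/(1280·3.78) = 2.067×10^-4 K/W
  R_aluminium = L/(kA) = 0.00696/(241·3.78) = 7.640×10^-6 K/W
  R_perlite = L/(kA) = 0.120/(0.0608·3.78) = 0.5221 K/W
  R_aluminium = L/(kA) = 0.00608/(181·3.78) = 8.887×10^-6 K/W
  R_conv,out = 1/(hA) = 1/(6.37·3.78) = 0.04153 K/W
ΣR = 2.067×10^-4 + 7.640×10^-6 + 0.5221 + 8.887×10^-6 + 0.04153 = 0.5639 K/W
Q = ΔT/ΣR = (140 °C − 23.2 °C)/0.5639 = 207 W

Q = 207 W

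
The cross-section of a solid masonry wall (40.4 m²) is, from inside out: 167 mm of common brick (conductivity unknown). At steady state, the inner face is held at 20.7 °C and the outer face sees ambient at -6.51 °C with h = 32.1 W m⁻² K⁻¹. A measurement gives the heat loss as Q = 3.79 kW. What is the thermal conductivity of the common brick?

k = 0.645 W/m·K

ΣR = ΔT/Q = |20.7 − -6.51|/3790 = 0.007179 K/W
Known resistances:
  R_conv,out = 1/(hA) = 1/(32.1·40.4) = 7.711×10^-4 K/W
R_common brick = ΣR − ΣR_known = 0.007179 − 7.711×10^-4 = 0.006408 K/W
L/(kA) = 0.006408 ⇒ k = 0.167/(0.006408·40.4) = 0.645 W/m·K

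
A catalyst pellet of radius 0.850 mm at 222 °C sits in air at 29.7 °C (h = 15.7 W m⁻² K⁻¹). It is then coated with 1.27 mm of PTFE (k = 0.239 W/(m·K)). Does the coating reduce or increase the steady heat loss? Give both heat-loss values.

Critical radius for a sphere: r_cr = 2k/h = 0.0304 m = 3.04 cm.
Outer radius after coating: r₂ = 8.50×10^-4 + 0.00127 = 0.002120 m.
Since r₁ < r_cr and r₂ ≤ r_cr, the coating moves toward the maximum at r_cr — heat loss rises.
Bare: R = 1/(4πr₁²h) = 7015 K/W; Q = 192.3/7015 = 0.0274 W.
Coated: R = R_cond + R_conv = 1362 K/W; Q = 192.3/1362 = 0.141 W.

increases: 0.0274 → 0.141 W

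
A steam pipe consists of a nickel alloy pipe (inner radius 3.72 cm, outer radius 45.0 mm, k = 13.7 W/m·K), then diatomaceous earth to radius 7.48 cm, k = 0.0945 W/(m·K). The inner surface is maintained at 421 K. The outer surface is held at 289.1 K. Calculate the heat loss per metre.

Q' = 154 W/m

Treat each layer as a resistance in series:
  R'_nickel alloy = ln(0.0450/0.0372)/(2πk) = 0.1904/(2π·13.7) = 0.002211 m·K/W
  R'_diatomaceous earth = ln(0.0748/0.0450)/(2πk) = 0.5082/(2π·0.0945) = 0.8558 m·K/W
ΣR = 0.002211 + 0.8558 = 0.8580 m·K/W
Q' = ΔT/ΣR = (421 K − 289.1 K)/0.8580 = 154 W/m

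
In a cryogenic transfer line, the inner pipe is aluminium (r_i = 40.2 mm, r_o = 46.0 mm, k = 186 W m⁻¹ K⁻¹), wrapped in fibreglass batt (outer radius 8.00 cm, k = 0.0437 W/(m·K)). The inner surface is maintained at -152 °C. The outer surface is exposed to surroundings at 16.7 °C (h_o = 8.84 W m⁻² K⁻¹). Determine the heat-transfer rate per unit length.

Series thermal resistances, inner to outer:
  R'_aluminium = ln(0.0460/0.0402)/(2πk) = 0.1348/(2π·186) = 1.153×10^-4 m·K/W
  R'_fibreglass batt = ln(0.0800/0.0460)/(2πk) = 0.5534/(2π·0.0437) = 2.015 m·K/W
  R'_conv,out = 1/(2πr h) = 1/(2π·0.0800·8.84) = 0.2250 m·K/W
ΣR = 1.153×10^-4 + 2.015 + 0.2250 = 2.240 m·K/W
Q' = ΔT/ΣR = (-152 °C − 16.7 °C)/2.240 = -75.3 W/m
(Negative Q' ⇒ heat flows inward; heat gain = 75.3 W/m.)

Q' = 75.3 W/m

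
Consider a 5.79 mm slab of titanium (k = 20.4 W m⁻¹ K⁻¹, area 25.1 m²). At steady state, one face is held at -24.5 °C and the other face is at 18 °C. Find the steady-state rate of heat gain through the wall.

Q = 3760 kW

Q = kA·ΔT/L = 20.4 × 25.1 × |-24.5 °C − 18 °C| / 0.00579 = 3.76×10^6 W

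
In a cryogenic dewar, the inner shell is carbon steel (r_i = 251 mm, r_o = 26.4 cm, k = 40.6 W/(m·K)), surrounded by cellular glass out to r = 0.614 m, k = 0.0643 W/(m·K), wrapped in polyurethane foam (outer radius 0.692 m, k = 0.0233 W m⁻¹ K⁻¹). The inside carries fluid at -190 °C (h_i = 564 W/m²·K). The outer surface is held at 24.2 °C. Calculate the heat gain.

Q = 64.9 W

Series thermal resistances, inner to outer:
  R_conv,in = 1/(4πr²h) = 1/(4π·0.251²·564) = 0.002240 K/W
  R_carbon steel = (1/0.251 − 1/0.264)/(4πk) = 0.1962/(4π·40.6) = 3.845×10^-4 K/W
  R_cellular glass = (1/0.264 − 1/0.614)/(4πk) = 2.159/(4π·0.0643) = 2.672 K/W
  R_polyurethane foam = (1/0.614 − 1/0.692)/(4πk) = 0.1836/(4π·0.0233) = 0.6270 K/W
ΣR = 0.002240 + 3.845×10^-4 + 2.672 + 0.6270 = 3.302 K/W
Q = ΔT/ΣR = (-190 °C − 24.2 °C)/3.302 = -64.9 W
(Negative Q ⇒ heat flows inward; heat gain = 64.9 W.)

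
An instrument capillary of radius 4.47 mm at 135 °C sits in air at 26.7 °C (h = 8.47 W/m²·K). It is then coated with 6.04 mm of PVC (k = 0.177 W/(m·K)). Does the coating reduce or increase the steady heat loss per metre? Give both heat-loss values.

Critical radius for a cylinder: r_cr = k/h = 0.0209 m = 2.09 cm.
Outer radius after coating: r₂ = 0.00447 + 0.00604 = 0.01051 m.
Since r₁ < r_cr and r₂ ≤ r_cr, the coating moves toward the maximum at r_cr — heat loss rises.
Bare: R = 1/(2πr₁h) = 4.204 m·K/W; Q = 108.3/4.204 = 25.8 W/m.
Coated: R = R_cond + R_conv = 2.557 m·K/W; Q = 108.3/2.557 = 42.4 W/m.

increases: 25.8 → 42.4 W/m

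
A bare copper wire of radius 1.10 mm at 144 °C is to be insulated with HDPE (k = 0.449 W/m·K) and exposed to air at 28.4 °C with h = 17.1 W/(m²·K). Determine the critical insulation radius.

For a cylinder, r_cr = k_ins/h = 0.449/17.1 = 0.0263 m = 2.63 cm

r_cr = 2.63 cm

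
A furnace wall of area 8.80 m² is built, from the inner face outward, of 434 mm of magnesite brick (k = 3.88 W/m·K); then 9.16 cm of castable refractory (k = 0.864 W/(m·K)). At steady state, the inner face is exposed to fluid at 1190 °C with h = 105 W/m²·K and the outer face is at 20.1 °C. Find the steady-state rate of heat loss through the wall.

Series thermal resistances, inner to outer:
  R_conv,in = 1/(hA) = 1/(105·8.80) = 0.001082 K/W
  R_magnesite brick = L/(kA) = 0.434/(3.88·8.80) = 0.01271 K/W
  R_castable refractory = L/(kA) = 0.0916/(0.864·8.80) = 0.01205 K/W
ΣR = 0.001082 + 0.01271 + 0.01205 = 0.02584 K/W
Q = ΔT/ΣR = (1190 °C − 20.1 °C)/0.02584 = 45300 W

Q = 45300 W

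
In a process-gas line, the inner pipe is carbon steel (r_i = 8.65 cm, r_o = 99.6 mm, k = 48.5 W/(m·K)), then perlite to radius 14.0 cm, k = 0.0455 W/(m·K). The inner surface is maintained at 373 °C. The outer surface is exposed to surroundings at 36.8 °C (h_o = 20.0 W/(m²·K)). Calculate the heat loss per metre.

Series thermal resistances, inner to outer:
  R'_carbon steel = ln(0.0996/0.0865)/(2πk) = 0.1410/(2π·48.5) = 4.628×10^-4 m·K/W
  R'_perlite = ln(0.140/0.0996)/(2πk) = 0.3405/(2π·0.0455) = 1.191 m·K/W
  R'_conv,out = 1/(2πr h) = 1/(2π·0.140·20.0) = 0.05684 m·K/W
ΣR = 4.628×10^-4 + 1.191 + 0.05684 = 1.248 m·K/W
Q' = ΔT/ΣR = (373 °C − 36.8 °C)/1.248 = 269 W/m

Q' = 269 W/m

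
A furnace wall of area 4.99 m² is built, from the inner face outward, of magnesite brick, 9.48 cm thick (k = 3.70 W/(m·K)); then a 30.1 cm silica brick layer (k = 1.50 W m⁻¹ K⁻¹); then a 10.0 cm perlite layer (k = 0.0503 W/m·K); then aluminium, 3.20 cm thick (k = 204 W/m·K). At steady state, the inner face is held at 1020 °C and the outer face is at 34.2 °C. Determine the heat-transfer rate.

Q = 2.22 kW

Series thermal resistances, inner to outer:
  R_magnesite brick = L/(kA) = 0.0948/(3.70·4.99) = 0.005135 K/W
  R_silica brick = L/(kA) = 0.301/(1.50·4.99) = 0.04021 K/W
  R_perlite = L/(kA) = 0.100/(0.0503·4.99) = 0.3984 K/W
  R_aluminium = L/(kA) = 0.0320/(204·4.99) = 3.144×10^-5 K/W
ΣR = 0.005135 + 0.04021 + 0.3984 + 3.144×10^-5 = 0.4438 K/W
Q = ΔT/ΣR = (1020 °C − 34.2 °C)/0.4438 = 2220 W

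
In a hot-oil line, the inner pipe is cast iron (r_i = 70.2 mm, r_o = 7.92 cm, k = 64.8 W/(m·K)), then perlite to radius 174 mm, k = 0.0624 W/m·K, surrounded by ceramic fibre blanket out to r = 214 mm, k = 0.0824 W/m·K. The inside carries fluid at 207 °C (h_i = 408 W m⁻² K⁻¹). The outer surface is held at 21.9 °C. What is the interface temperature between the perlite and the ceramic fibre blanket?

Treat each layer as a resistance in series:
  R'_conv,in = 1/(2πr h) = 1/(2π·0.0702·408) = 0.005557 m·K/W
  R'_cast iron = ln(0.0792/0.0702)/(2πk) = 0.1206/(2π·64.8) = 2.963×10^-4 m·K/W
  R'_perlite = ln(0.174/0.0792)/(2πk) = 0.7871/(2π·0.0624) = 2.007 m·K/W
  R'_ceramic fibre blanket = ln(0.214/0.174)/(2πk) = 0.2069/(2π·0.0824) = 0.3997 m·K/W
ΣR = 0.005557 + 2.963×10^-4 + 2.007 + 0.3997 = 2.413 m·K/W
Q' = ΔT/ΣR = (207 °C − 21.9 °C)/2.413 = 76.71 W/m
From the inner boundary to the perlite/ceramic fibre blanket interface, ΣR_partial = 2.013 m·K/W.
T_interface = T_in − Q'·ΣR_partial = 207 °C − (76.71)(2.013) = 52.6 °C

T = 52.6 °C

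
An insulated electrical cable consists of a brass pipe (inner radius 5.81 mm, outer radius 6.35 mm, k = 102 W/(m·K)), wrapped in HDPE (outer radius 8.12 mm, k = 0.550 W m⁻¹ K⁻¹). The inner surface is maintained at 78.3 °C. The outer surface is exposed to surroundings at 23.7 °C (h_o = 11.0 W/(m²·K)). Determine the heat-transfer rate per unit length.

Q' = 29.5 W/m

Treat each layer as a resistance in series:
  R'_brass = ln(0.00635/0.00581)/(2πk) = 0.08887/(2π·102) = 1.387×10^-4 m·K/W
  R'_HDPE = ln(0.00812/0.00635)/(2πk) = 0.2459/(2π·0.550) = 0.07115 m·K/W
  R'_conv,out = 1/(2πr h) = 1/(2π·0.00812·11.0) = 1.782 m·K/W
ΣR = 1.387×10^-4 + 0.07115 + 1.782 = 1.853 m·K/W
Q' = ΔT/ΣR = (78.3 °C − 23.7 °C)/1.853 = 29.5 W/m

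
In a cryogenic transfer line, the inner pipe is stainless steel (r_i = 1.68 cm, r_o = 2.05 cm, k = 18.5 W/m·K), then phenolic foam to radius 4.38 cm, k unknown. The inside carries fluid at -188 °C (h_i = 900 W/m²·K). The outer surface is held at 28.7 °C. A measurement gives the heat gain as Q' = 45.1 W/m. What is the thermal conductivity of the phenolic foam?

ΣR = ΔT/Q' = |-188 − 28.7|/45.1 = 4.805 m·K/W
Known resistances:
  R'_conv,in = 1/(2πr h) = 1/(2π·0.0168·900) = 0.01053 m·K/W
  R'_stainless steel = ln(0.0205/0.0168)/(2πk) = 0.1990/(2π·18.5) = 0.001712 m·K/W
R_phenolic foam = ΣR − ΣR_known = 4.805 − 0.01224 = 4.793 m·K/W
ln(r₂/r₁)/(2πk) = 4.793 ⇒ k = 0.7592/(2π·4.793) = 0.0252 W/m·K

k = 0.0252 W/m·K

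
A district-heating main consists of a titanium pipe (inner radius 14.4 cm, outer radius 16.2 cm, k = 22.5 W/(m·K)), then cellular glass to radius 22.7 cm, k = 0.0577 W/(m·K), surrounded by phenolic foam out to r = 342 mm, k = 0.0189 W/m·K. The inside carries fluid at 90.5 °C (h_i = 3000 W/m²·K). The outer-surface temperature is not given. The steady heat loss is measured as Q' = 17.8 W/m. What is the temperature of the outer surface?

Sum the resistances:
  R'_conv,in = 1/(2πr h) = 1/(2π·0.144·3000) = 3.684×10^-4 m·K/W
  R'_titanium = ln(0.162/0.144)/(2πk) = 0.1178/(2π·22.5) = 8.331×10^-4 m·K/W
  R'_cellular glass = ln(0.227/0.162)/(2πk) = 0.3374/(2π·0.0577) = 0.9305 m·K/W
  R'_phenolic foam = ln(0.342/0.227)/(2πk) = 0.4099/(2π·0.0189) = 3.451 m·K/W
ΣR = 4.383 m·K/W
ΔT = Q'·ΣR = 17.8 × 4.383 = 78.02 K
Heat flows outward, so T_out = T_in − ΔT = 90.5 − 78.02 = 12.5 °C

T_out = 12.5 °C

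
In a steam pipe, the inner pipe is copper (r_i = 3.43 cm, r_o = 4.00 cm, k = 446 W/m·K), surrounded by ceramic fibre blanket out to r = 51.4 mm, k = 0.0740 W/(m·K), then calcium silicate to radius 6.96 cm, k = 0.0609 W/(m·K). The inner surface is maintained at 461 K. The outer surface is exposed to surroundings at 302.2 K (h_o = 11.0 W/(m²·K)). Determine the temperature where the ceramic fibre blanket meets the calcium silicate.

T = 405 K

Resistance network (inner→outer):
  R'_copper = ln(0.0400/0.0343)/(2πk) = 0.1537/(2π·446) = 5.486×10^-5 m·K/W
  R'_ceramic fibre blanket = ln(0.0514/0.0400)/(2πk) = 0.2508/(2π·0.0740) = 0.5393 m·K/W
  R'_calcium silicate = ln(0.0696/0.0514)/(2πk) = 0.3031/(2π·0.0609) = 0.7922 m·K/W
  R'_conv,out = 1/(2πr h) = 1/(2π·0.0696·11.0) = 0.2079 m·K/W
ΣR = 5.486×10^-5 + 0.5393 + 0.7922 + 0.2079 = 1.539 m·K/W
Q' = ΔT/ΣR = (461 K − 302.2 K)/1.539 = 103.2 W/m
From the inner boundary to the ceramic fibre blanket/calcium silicate interface, ΣR_partial = 0.5394 m·K/W.
T_interface = T_in − Q'·ΣR_partial = 461 K − (103.2)(0.5394) = 405 K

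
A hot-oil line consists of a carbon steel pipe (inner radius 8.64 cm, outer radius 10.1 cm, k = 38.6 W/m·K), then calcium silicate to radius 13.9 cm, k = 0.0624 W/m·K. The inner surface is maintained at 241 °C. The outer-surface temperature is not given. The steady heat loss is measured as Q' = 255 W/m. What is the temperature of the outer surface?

Sum the resistances:
  R'_carbon steel = ln(0.101/0.0864)/(2πk) = 0.1561/(2π·38.6) = 6.438×10^-4 m·K/W
  R'_calcium silicate = ln(0.139/0.101)/(2πk) = 0.3194/(2π·0.0624) = 0.8145 m·K/W
ΣR = 0.8152 m·K/W
ΔT = Q'·ΣR = 255 × 0.8152 = 207.9 K
Heat flows outward, so T_out = T_in − ΔT = 241 − 207.9 = 33.1 °C

T_out = 33.1 °C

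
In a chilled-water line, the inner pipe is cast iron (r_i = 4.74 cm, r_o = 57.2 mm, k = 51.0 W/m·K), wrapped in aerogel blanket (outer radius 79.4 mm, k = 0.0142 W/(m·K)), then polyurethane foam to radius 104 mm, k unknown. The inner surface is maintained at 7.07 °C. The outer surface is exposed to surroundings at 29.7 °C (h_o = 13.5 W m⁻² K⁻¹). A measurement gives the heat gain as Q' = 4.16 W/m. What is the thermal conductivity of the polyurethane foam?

k = 0.0260 W/m·K

ΣR = ΔT/Q' = |7.07 − 29.7|/4.16 = 5.440 m·K/W
Known resistances:
  R'_cast iron = ln(0.0572/0.0474)/(2πk) = 0.1879/(2π·51.0) = 5.865×10^-4 m·K/W
  R'_aerogel blanket = ln(0.0794/0.0572)/(2πk) = 0.3279/(2π·0.0142) = 3.676 m·K/W
  R'_conv,out = 1/(2πr h) = 1/(2π·0.104·13.5) = 0.1134 m·K/W
R_polyurethane foam = ΣR − ΣR_known = 5.440 − 3.790 = 1.650 m·K/W
ln(r₂/r₁)/(2πk) = 1.650 ⇒ k = 0.2699/(2π·1.650) = 0.0260 W/m·K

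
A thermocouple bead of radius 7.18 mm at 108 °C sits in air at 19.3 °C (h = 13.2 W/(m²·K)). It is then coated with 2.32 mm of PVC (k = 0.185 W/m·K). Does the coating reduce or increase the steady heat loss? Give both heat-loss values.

increases: 0.759 → 1.09 W

Critical radius for a sphere: r_cr = 2k/h = 0.0280 m = 2.80 cm.
Outer radius after coating: r₂ = 0.00718 + 0.00232 = 0.00950 m.
Since r₁ < r_cr and r₂ ≤ r_cr, the coating moves toward the maximum at r_cr — heat loss rises.
Bare: R = 1/(4πr₁²h) = 116.9 K/W; Q = 88.7/116.9 = 0.759 W.
Coated: R = R_cond + R_conv = 81.43 K/W; Q = 88.7/81.43 = 1.09 W.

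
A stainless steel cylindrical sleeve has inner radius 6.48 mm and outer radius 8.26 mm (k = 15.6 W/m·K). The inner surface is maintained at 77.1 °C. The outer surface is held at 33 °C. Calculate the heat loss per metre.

Q' = 2πk·ΔT/ln(r₂/r₁) = 2π × 15.6 × 44.1 / ln(0.00826/0.00648) = 17800 W/m

Q' = 17.8 kW/m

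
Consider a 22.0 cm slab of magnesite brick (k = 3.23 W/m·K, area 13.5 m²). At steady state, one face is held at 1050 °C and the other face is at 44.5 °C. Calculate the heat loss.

Q = kA·ΔT/L = 3.23 × 13.5 × |1050 °C − 44.5 °C| / 0.220 = 1.99×10^5 W

Q = 199 kW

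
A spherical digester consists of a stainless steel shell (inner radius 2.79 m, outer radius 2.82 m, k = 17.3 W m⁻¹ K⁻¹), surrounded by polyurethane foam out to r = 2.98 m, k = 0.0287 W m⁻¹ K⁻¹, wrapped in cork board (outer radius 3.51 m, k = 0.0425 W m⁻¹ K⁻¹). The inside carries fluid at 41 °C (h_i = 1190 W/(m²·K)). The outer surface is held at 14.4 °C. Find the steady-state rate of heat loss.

Resistance network (inner→outer):
  R_conv,in = 1/(4πr²h) = 1/(4π·2.79²·1190) = 8.591×10^-6 K/W
  R_stainless steel = (1/2.79 − 1/2.82)/(4πk) = 0.003813/(4π·17.3) = 1.754×10^-5 K/W
  R_polyurethane foam = (1/2.82 − 1/2.98)/(4πk) = 0.01904/(4π·0.0287) = 0.05279 K/W
  R_cork board = (1/2.98 − 1/3.51)/(4πk) = 0.05067/(4π·0.0425) = 0.09488 K/W
ΣR = 8.591×10^-6 + 1.754×10^-5 + 0.05279 + 0.09488 = 0.1477 K/W
Q = ΔT/ΣR = (41 °C − 14.4 °C)/0.1477 = 180 W

Q = 180 W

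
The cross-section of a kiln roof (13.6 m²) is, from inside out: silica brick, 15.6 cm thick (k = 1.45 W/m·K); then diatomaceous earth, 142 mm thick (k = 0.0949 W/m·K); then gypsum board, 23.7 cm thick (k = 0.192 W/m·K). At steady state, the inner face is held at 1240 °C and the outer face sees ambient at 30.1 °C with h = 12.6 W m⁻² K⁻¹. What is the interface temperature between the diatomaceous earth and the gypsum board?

Resistance network (inner→outer):
  R_silica brick = L/(kA) = 0.156/(1.45·13.6) = 0.007911 K/W
  R_diatomaceous earth = L/(kA) = 0.142/(0.0949·13.6) = 0.1100 K/W
  R_gypsum board = L/(kA) = 0.237/(0.192·13.6) = 0.09076 K/W
  R_conv,out = 1/(hA) = 1/(12.6·13.6) = 0.005836 K/W
ΣR = 0.007911 + 0.1100 + 0.09076 + 0.005836 = 0.2145 K/W
Q = ΔT/ΣR = (1240 °C − 30.1 °C)/0.2145 = 5641 W
From the inner boundary to the diatomaceous earth/gypsum board interface, ΣR_partial = 0.1179 K/W.
T_interface = T_in − Q·ΣR_partial = 1240 °C − (5641)(0.1179) = 575 °C

T = 575 °C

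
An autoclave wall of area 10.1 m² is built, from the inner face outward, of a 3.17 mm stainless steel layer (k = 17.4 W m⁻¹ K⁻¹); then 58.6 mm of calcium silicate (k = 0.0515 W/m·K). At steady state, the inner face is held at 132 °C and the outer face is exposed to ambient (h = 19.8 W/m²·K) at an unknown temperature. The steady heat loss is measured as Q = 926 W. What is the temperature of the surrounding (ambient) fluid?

Sum the resistances:
  R_stainless steel = L/(kA) = 0.00317/(17.4·10.1) = 1.804×10^-5 K/W
  R_calcium silicate = L/(kA) = 0.0586/(0.0515·10.1) = 0.1127 K/W
  R_conv,out = 1/(hA) = 1/(19.8·10.1) = 0.005001 K/W
ΣR = 0.1177 K/W
ΔT = Q·ΣR = 926 × 0.1177 = 109.0 K
Heat flows outward, so T_out = T_in − ΔT = 132 − 109.0 = 23.0 °C

T_out = 23.0 °C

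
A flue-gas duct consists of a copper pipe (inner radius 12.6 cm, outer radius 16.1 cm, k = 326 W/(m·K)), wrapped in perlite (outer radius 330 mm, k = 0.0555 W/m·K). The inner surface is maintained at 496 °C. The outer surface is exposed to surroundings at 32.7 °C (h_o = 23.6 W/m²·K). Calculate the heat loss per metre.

Resistance network (inner→outer):
  R'_copper = ln(0.161/0.126)/(2πk) = 0.2451/(2π·326) = 1.197×10^-4 m·K/W
  R'_perlite = ln(0.330/0.161)/(2πk) = 0.7177/(2π·0.0555) = 2.058 m·K/W
  R'_conv,out = 1/(2πr h) = 1/(2π·0.330·23.6) = 0.02044 m·K/W
ΣR = 1.197×10^-4 + 2.058 + 0.02044 = 2.079 m·K/W
Q' = ΔT/ΣR = (496 °C − 32.7 °C)/2.079 = 223 W/m

Q' = 223 W/m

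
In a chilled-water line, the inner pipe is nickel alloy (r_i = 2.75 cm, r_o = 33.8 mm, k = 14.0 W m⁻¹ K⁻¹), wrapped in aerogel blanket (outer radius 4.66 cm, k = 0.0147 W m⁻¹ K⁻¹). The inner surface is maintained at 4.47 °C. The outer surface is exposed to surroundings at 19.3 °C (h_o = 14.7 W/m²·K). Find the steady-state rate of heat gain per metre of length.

Q' = 4.00 W/m

Series thermal resistances, inner to outer:
  R'_nickel alloy = ln(0.0338/0.0275)/(2πk) = 0.2063/(2π·14.0) = 0.002345 m·K/W
  R'_aerogel blanket = ln(0.0466/0.0338)/(2πk) = 0.3211/(2π·0.0147) = 3.477 m·K/W
  R'_conv,out = 1/(2πr h) = 1/(2π·0.0466·14.7) = 0.2323 m·K/W
ΣR = 0.002345 + 3.477 + 0.2323 = 3.712 m·K/W
Q' = ΔT/ΣR = (4.47 °C − 19.3 °C)/3.712 = -4.00 W/m
(Negative Q' ⇒ heat flows inward; heat gain = 4.00 W/m.)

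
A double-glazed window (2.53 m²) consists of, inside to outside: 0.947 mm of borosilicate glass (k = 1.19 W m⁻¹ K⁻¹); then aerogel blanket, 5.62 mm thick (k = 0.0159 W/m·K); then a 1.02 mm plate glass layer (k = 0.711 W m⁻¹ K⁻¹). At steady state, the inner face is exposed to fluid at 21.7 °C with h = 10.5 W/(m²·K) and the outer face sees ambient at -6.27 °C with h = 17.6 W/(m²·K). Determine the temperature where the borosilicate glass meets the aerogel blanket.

Series thermal resistances, inner to outer:
  R_conv,in = 1/(hA) = 1/(10.5·2.53) = 0.03764 K/W
  R_borosilicate glass = L/(kA) = 9.47×10^-4/(1.19·2.53) = 3.145×10^-4 K/W
  R_aerogel blanket = L/(kA) = 0.00562/(0.0159·2.53) = 0.1397 K/W
  R_plate glass = L/(kA) = 0.00102/(0.711·2.53) = 5.670×10^-4 K/W
  R_conv,out = 1/(hA) = 1/(17.6·2.53) = 0.02246 K/W
ΣR = 0.03764 + 3.145×10^-4 + 0.1397 + 5.670×10^-4 + 0.02246 = 0.2007 K/W
Q = ΔT/ΣR = (21.7 °C − -6.27 °C)/0.2007 = 139.4 W
From the inner boundary to the borosilicate glass/aerogel blanket interface, ΣR_partial = 0.03795 K/W.
T_interface = T_in − Q·ΣR_partial = 21.7 °C − (139.4)(0.03795) = 16.4 °C

T = 16.4 °C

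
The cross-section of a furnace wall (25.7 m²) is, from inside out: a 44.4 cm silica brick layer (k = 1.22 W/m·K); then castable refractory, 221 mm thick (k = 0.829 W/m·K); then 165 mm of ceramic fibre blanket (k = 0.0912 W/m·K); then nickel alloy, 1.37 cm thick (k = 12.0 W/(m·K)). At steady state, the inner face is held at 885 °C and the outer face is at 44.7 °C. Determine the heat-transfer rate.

Q = 8850 W

Series thermal resistances, inner to outer:
  R_silica brick = L/(kA) = 0.444/(1.22·25.7) = 0.01416 K/W
  R_castable refractory = L/(kA) = 0.221/(0.829·25.7) = 0.01037 K/W
  R_ceramic fibre blanket = L/(kA) = 0.165/(0.0912·25.7) = 0.07040 K/W
  R_nickel alloy = L/(kA) = 0.0137/(12.0·25.7) = 4.442×10^-5 K/W
ΣR = 0.01416 + 0.01037 + 0.07040 + 4.442×10^-5 = 0.09497 K/W
Q = ΔT/ΣR = (885 °C − 44.7 °C)/0.09497 = 8850 W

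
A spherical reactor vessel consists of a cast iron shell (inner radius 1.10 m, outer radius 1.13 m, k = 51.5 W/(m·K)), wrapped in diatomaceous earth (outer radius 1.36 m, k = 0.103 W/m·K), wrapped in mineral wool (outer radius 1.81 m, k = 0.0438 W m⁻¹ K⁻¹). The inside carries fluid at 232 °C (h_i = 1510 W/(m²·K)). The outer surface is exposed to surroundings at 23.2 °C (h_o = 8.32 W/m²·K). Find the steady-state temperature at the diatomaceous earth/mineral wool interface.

Resistance network (inner→outer):
  R_conv,in = 1/(4πr²h) = 1/(4π·1.10²·1510) = 4.355×10^-5 K/W
  R_cast iron = (1/1.10 − 1/1.13)/(4πk) = 0.02414/(4π·51.5) = 3.729×10^-5 K/W
  R_diatomaceous earth = (1/1.13 − 1/1.36)/(4πk) = 0.1497/(4π·0.103) = 0.1156 K/W
  R_mineral wool = (1/1.36 − 1/1.81)/(4πk) = 0.1828/(4π·0.0438) = 0.3321 K/W
  R_conv,out = 1/(4πr²h) = 1/(4π·1.81²·8.32) = 0.002920 K/W
ΣR = 4.355×10^-5 + 3.729×10^-5 + 0.1156 + 0.3321 + 0.002920 = 0.4507 K/W
Q = ΔT/ΣR = (232 °C − 23.2 °C)/0.4507 = 463.3 W
From the inner boundary to the diatomaceous earth/mineral wool interface, ΣR_partial = 0.1157 K/W.
T_interface = T_in − Q·ΣR_partial = 232 °C − (463.3)(0.1157) = 178 °C

T = 178 °C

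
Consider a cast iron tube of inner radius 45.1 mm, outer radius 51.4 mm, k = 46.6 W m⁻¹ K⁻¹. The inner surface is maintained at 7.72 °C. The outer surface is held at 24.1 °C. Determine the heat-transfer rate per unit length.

Q' = 36.7 kW/m

Q' = 2πk·ΔT/ln(r₂/r₁) = 2π × 46.6 × 16.38 / ln(0.0514/0.0451) = 36700 W/m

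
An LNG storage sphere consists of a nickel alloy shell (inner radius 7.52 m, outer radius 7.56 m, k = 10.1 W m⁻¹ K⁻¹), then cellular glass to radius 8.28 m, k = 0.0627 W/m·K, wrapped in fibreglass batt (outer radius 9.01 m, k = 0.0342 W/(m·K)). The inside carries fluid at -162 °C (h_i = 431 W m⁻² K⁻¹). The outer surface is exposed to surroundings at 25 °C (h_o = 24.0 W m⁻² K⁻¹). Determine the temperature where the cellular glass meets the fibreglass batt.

Resistance network (inner→outer):
  R_conv,in = 1/(4πr²h) = 1/(4π·7.52²·431) = 3.265×10^-6 K/W
  R_nickel alloy = (1/7.52 − 1/7.56)/(4πk) = 7.036×10^-4/(4π·10.1) = 5.544×10^-6 K/W
  R_cellular glass = (1/7.56 − 1/8.28)/(4πk) = 0.01150/(4π·0.0627) = 0.01460 K/W
  R_fibreglass batt = (1/8.28 − 1/9.01)/(4πk) = 0.009785/(4π·0.0342) = 0.02277 K/W
  R_conv,out = 1/(4πr²h) = 1/(4π·9.01²·24.0) = 4.084×10^-5 K/W
ΣR = 3.265×10^-6 + 5.544×10^-6 + 0.01460 + 0.02277 + 4.084×10^-5 = 0.03742 K/W
Q = ΔT/ΣR = (-162 °C − 25 °C)/0.03742 = -4997 W
From the inner boundary to the cellular glass/fibreglass batt interface, ΣR_partial = 0.01461 K/W.
T_interface = T_in − Q·ΣR_partial = -162 °C − (-4997)(0.01461) = -89.0 °C

T = -89.0 °C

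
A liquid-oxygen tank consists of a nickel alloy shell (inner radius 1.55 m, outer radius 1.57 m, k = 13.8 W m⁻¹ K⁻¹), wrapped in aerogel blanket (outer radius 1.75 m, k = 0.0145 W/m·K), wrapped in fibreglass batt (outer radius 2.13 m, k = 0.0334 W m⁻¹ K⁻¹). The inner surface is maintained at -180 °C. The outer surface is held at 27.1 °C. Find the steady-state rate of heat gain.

Q = 344 W

Treat each layer as a resistance in series:
  R_nickel alloy = (1/1.55 − 1/1.57)/(4πk) = 0.008219/(4π·13.8) = 4.739×10^-5 K/W
  R_aerogel blanket = (1/1.57 − 1/1.75)/(4πk) = 0.06551/(4π·0.0145) = 0.3595 K/W
  R_fibreglass batt = (1/1.75 − 1/2.13)/(4πk) = 0.1019/(4π·0.0334) = 0.2429 K/W
ΣR = 4.739×10^-5 + 0.3595 + 0.2429 = 0.6024 K/W
Q = ΔT/ΣR = (-180 °C − 27.1 °C)/0.6024 = -344 W
(Negative Q ⇒ heat flows inward; heat gain = 344 W.)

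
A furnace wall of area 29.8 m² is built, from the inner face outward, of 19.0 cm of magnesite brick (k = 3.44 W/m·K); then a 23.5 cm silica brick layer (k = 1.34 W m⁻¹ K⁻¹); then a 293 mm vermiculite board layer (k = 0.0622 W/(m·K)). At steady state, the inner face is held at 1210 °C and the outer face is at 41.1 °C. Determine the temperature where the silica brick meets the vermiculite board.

Treat each layer as a resistance in series:
  R_magnesite brick = L/(kA) = 0.190/(3.44·29.8) = 0.001853 K/W
  R_silica brick = L/(kA) = 0.235/(1.34·29.8) = 0.005885 K/W
  R_vermiculite board = L/(kA) = 0.293/(0.0622·29.8) = 0.1581 K/W
ΣR = 0.001853 + 0.005885 + 0.1581 = 0.1658 K/W
Q = ΔT/ΣR = (1210 °C − 41.1 °C)/0.1658 = 7050 W
From the inner boundary to the silica brick/vermiculite board interface, ΣR_partial = 0.007738 K/W.
T_interface = T_in − Q·ΣR_partial = 1210 °C − (7050)(0.007738) = 1155 °C

T = 1155 °C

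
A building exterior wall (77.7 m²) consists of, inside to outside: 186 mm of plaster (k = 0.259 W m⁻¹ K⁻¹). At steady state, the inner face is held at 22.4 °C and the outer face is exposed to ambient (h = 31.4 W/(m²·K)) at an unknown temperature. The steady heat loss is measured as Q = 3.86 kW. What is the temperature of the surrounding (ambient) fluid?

Sum the resistances:
  R_plaster = L/(kA) = 0.186/(0.259·77.7) = 0.009243 K/W
  R_conv,out = 1/(hA) = 1/(31.4·77.7) = 4.099×10^-4 K/W
ΣR = 0.009652 K/W
ΔT = Q·ΣR = 3860 × 0.009652 = 37.26 K
Heat flows outward, so T_out = T_in − ΔT = 22.4 − 37.26 = -14.9 °C

T_out = -14.9 °C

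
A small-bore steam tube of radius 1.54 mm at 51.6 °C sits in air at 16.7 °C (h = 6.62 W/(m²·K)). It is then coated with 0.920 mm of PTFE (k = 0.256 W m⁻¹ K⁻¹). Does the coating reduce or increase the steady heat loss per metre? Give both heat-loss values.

Critical radius for a cylinder: r_cr = k/h = 0.0387 m = 3.87 cm.
Outer radius after coating: r₂ = 0.00154 + 9.20×10^-4 = 0.002460 m.
Since r₁ < r_cr and r₂ ≤ r_cr, the coating moves toward the maximum at r_cr — heat loss rises.
Bare: R = 1/(2πr₁h) = 15.61 m·K/W; Q = 34.9/15.61 = 2.24 W/m.
Coated: R = R_cond + R_conv = 10.06 m·K/W; Q = 34.9/10.06 = 3.47 W/m.

increases: 2.24 → 3.47 W/m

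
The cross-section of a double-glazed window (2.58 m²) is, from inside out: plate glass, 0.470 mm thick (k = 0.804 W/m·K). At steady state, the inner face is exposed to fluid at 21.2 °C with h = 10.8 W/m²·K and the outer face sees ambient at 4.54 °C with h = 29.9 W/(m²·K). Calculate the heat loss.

Resistance network (inner→outer):
  R_conv,in = 1/(hA) = 1/(10.8·2.58) = 0.03589 K/W
  R_plate glass = L/(kA) = 4.70×10^-4/(0.804·2.58) = 2.266×10^-4 K/W
  R_conv,out = 1/(hA) = 1/(29.9·2.58) = 0.01296 K/W
ΣR = 0.03589 + 2.266×10^-4 + 0.01296 = 0.04908 K/W
Q = ΔT/ΣR = (21.2 °C − 4.54 °C)/0.04908 = 339 W

Q = 339 W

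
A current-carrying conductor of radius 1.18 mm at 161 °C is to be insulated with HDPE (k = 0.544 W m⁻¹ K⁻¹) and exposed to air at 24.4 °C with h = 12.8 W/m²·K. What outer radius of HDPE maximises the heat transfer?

r_cr = 4.25 cm

For a cylinder, r_cr = k_ins/h = 0.544/12.8 = 0.0425 m = 4.25 cm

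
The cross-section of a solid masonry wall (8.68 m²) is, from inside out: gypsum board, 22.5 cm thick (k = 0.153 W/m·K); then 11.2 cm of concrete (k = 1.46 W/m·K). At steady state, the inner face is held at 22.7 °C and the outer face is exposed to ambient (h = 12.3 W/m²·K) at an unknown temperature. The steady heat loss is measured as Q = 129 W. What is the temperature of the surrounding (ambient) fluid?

T_out = -1.50 °C

Series resistances:
  R_gypsum board = L/(kA) = 0.225/(0.153·8.68) = 0.1694 K/W
  R_concrete = L/(kA) = 0.112/(1.46·8.68) = 0.008838 K/W
  R_conv,out = 1/(hA) = 1/(12.3·8.68) = 0.009366 K/W
ΣR = 0.1876 K/W
ΔT = Q·ΣR = 129 × 0.1876 = 24.20 K
Heat flows outward, so T_out = T_in − ΔT = 22.7 − 24.20 = -1.50 °C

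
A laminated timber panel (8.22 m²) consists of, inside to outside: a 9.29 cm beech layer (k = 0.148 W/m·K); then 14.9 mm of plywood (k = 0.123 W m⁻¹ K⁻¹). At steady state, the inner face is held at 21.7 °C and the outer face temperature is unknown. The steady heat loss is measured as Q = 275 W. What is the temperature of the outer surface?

T_out = -3.35 °C

Series resistances:
  R_beech = L/(kA) = 0.0929/(0.148·8.22) = 0.07636 K/W
  R_plywood = L/(kA) = 0.0149/(0.123·8.22) = 0.01474 K/W
ΣR = 0.09110 K/W
ΔT = Q·ΣR = 275 × 0.09110 = 25.05 K
Heat flows outward, so T_out = T_in − ΔT = 21.7 − 25.05 = -3.35 °C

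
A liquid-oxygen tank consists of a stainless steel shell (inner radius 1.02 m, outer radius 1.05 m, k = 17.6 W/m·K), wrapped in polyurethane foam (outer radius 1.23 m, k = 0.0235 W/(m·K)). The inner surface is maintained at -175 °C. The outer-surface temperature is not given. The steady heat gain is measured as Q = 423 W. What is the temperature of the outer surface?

Sum the resistances:
  R_stainless steel = (1/1.02 − 1/1.05)/(4πk) = 0.02801/(4π·17.6) = 1.267×10^-4 K/W
  R_polyurethane foam = (1/1.05 − 1/1.23)/(4πk) = 0.1394/(4π·0.0235) = 0.4720 K/W
ΣR = 0.4721 K/W
ΔT = Q·ΣR = 423 × 0.4721 = 199.7 K
Heat flows inward, so T_out = T_in + ΔT = -175 + 199.7 = 24.7 °C

T_out = 24.7 °C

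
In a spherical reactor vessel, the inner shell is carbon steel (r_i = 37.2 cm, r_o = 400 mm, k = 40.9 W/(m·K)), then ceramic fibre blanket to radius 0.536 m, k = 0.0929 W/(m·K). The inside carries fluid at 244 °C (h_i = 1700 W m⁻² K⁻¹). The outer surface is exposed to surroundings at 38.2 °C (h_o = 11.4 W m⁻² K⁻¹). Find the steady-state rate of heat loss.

Q = 362 W

Series thermal resistances, inner to outer:
  R_conv,in = 1/(4πr²h) = 1/(4π·0.372²·1700) = 3.383×10^-4 K/W
  R_carbon steel = (1/0.372 − 1/0.400)/(4πk) = 0.1882/(4π·40.9) = 3.661×10^-4 K/W
  R_ceramic fibre blanket = (1/0.400 − 1/0.536)/(4πk) = 0.6343/(4π·0.0929) = 0.5434 K/W
  R_conv,out = 1/(4πr²h) = 1/(4π·0.536²·11.4) = 0.02430 K/W
ΣR = 3.383×10^-4 + 3.661×10^-4 + 0.5434 + 0.02430 = 0.5684 K/W
Q = ΔT/ΣR = (244 °C − 38.2 °C)/0.5684 = 362 W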